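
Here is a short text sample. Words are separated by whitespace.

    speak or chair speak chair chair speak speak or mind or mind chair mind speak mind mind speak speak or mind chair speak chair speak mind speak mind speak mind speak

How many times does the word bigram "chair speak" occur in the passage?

4

Scanning the 30 overlapping bigram windows for "chair speak":
  position 3–4: chair speak
  position 6–7: chair speak
  position 22–23: chair speak
  position 24–25: chair speak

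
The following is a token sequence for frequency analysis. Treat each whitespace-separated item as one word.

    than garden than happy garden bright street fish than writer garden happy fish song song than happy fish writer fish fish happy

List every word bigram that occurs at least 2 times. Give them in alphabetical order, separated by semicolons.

Bigram counts meeting the condition (at least 2 times):
  happy fish: 2
  than happy: 2

happy fish; than happy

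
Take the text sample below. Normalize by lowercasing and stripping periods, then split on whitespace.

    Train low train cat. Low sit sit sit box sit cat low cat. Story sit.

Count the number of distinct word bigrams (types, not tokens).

12

15 tokens → 14 bigram windows in total.
Repeated bigrams (each contributes count−1 duplicates):
  cat low: 2
  sit sit: 2
2 duplicate windows → 14 − 2 = 12 distinct.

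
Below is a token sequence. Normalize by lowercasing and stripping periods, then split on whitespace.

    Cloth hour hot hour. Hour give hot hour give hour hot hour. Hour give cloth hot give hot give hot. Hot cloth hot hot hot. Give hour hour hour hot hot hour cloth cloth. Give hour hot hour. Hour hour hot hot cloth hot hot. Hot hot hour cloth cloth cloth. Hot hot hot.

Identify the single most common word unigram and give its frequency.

"hot", 22 times

Unigram frequencies (highest first):
  hot: 22
  hour: 16
  cloth: 9
  give: 7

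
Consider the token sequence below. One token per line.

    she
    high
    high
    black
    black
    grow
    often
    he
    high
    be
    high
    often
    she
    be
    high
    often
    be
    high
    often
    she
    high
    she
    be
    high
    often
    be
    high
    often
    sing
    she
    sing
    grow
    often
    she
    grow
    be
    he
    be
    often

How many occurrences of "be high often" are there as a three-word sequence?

5

Scanning the 37 overlapping trigram windows for "be high often":
  position 10–12: be high often
  position 14–16: be high often
  position 17–19: be high often
  position 23–25: be high often
  position 26–28: be high often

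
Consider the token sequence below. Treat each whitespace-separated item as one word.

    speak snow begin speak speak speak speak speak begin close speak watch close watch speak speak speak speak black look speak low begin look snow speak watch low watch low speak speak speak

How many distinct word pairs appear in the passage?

33 tokens → 32 bigram windows in total.
Repeated bigrams (each contributes count−1 duplicates):
  speak speak: 9
  speak watch: 2
  watch low: 2
10 duplicate windows → 32 − 10 = 22 distinct.

22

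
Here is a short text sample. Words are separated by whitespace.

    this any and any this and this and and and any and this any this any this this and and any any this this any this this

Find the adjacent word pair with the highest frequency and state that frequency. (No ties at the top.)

"any this", 5 times

Bigram frequencies (highest first):
  any this: 5
  this any: 4
  and any: 3
  this and: 3
  and and: 3
  this this: 3
  … (3 more, each ≤ 2)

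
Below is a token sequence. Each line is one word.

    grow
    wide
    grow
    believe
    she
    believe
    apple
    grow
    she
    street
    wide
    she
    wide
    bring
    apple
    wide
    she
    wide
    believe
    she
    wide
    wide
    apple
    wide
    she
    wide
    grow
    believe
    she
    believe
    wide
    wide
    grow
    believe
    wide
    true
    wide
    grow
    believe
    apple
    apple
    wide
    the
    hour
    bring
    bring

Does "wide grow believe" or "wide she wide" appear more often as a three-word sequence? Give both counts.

"wide grow believe" (4 vs 3)

"wide grow believe": 4 occurrences
"wide she wide": 3 occurrences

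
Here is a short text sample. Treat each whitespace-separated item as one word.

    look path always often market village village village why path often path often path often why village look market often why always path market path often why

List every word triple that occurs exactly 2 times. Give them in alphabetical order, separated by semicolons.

Trigram counts meeting the condition (exactly 2 times):
  often path often: 2
  path often path: 2
  path often why: 2

often path often; path often path; path often why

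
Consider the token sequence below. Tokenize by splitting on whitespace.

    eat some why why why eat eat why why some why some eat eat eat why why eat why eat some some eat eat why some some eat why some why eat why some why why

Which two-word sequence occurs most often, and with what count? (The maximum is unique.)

Bigram frequencies (highest first):
  eat why: 6
  why why: 5
  why some: 5
  some why: 4
  why eat: 4
  eat eat: 4
  … (3 more, each ≤ 3)

"eat why", 6 times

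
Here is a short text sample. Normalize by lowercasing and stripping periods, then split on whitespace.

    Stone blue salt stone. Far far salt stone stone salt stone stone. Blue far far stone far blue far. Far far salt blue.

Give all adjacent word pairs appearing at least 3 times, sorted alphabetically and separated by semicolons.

far far; salt stone

Bigram counts meeting the condition (at least 3 times):
  far far: 4
  salt stone: 3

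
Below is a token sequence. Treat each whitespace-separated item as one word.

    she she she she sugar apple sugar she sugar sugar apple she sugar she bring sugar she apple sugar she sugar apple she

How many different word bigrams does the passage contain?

23 tokens → 22 bigram windows in total.
Repeated bigrams (each contributes count−1 duplicates):
  she sugar: 4
  sugar she: 4
  she she: 3
  sugar apple: 3
  apple she: 2
  apple sugar: 2
12 duplicate windows → 22 − 12 = 10 distinct.

10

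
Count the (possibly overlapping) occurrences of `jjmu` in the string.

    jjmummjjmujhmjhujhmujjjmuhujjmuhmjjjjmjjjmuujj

Sliding a length-4 window over the 46 characters (43 positions):
  position 1–4: jjmu
  position 7–10: jjmu
  position 22–25: jjmu
  position 28–31: jjmu
  position 40–43: jjmu

5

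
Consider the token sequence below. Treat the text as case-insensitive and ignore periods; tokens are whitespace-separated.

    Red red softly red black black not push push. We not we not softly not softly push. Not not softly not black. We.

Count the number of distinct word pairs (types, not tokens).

18

23 tokens → 22 bigram windows in total.
Repeated bigrams (each contributes count−1 duplicates):
  not softly: 3
  softly not: 2
  we not: 2
4 duplicate windows → 22 − 4 = 18 distinct.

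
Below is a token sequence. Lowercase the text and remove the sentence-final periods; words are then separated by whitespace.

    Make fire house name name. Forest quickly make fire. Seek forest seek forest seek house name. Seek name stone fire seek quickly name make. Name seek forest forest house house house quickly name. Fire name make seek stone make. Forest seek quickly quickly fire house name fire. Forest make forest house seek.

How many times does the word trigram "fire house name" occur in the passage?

Scanning the 50 overlapping trigram windows for "fire house name":
  position 2–4: fire house name
  position 44–46: fire house name

2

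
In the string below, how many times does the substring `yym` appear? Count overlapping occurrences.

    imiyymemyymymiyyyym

3

Sliding a length-3 window over the 19 characters (17 positions):
  position 4–6: yym
  position 9–11: yym
  position 17–19: yym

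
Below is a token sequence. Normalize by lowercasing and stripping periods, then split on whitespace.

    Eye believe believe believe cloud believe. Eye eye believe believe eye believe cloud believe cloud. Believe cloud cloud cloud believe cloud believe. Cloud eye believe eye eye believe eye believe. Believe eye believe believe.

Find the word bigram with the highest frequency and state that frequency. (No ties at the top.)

"eye believe", 7 times

Bigram frequencies (highest first):
  eye believe: 7
  believe cloud: 6
  believe believe: 5
  cloud believe: 5
  believe eye: 5
  eye eye: 2
  … (2 more, each ≤ 2)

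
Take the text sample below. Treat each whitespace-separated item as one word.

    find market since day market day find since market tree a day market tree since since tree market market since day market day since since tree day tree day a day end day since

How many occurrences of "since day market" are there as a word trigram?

2

Scanning the 32 overlapping trigram windows for "since day market":
  position 3–5: since day market
  position 20–22: since day market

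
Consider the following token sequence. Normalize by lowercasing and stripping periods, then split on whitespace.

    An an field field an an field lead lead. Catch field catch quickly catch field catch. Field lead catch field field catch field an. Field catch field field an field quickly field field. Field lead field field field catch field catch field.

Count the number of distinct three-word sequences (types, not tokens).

27

42 tokens → 40 trigram windows in total.
Repeated trigrams (each contributes count−1 duplicates):
  field catch field: 5
  catch field catch: 3
  an an field: 2
  catch field field: 2
  field an field: 2
  field field an: 2
  field field catch: 2
  field field field: 2
  … (1 more repeated)
13 duplicate windows → 40 − 13 = 27 distinct.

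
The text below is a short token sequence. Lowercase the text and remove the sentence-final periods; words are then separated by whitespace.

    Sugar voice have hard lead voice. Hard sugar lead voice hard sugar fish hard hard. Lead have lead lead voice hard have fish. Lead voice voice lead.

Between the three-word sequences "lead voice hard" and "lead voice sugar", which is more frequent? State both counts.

"lead voice hard" (3 vs 0)

"lead voice hard": 3 occurrences
"lead voice sugar": 0 occurrences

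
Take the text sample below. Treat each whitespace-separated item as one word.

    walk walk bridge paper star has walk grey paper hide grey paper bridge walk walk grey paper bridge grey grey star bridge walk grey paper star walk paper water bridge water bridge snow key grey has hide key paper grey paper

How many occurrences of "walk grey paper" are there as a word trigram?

3

Scanning the 39 overlapping trigram windows for "walk grey paper":
  position 7–9: walk grey paper
  position 15–17: walk grey paper
  position 23–25: walk grey paper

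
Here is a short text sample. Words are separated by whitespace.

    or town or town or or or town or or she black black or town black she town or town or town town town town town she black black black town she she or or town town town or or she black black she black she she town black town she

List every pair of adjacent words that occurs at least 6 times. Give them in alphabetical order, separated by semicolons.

or town; town or; town town

Bigram counts meeting the condition (at least 6 times):
  or town: 7
  town or: 6
  town town: 6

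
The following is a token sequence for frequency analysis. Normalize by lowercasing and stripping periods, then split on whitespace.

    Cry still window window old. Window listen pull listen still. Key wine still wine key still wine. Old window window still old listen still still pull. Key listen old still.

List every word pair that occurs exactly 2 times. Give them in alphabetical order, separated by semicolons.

listen still; old window; still wine; window window

Bigram counts meeting the condition (exactly 2 times):
  listen still: 2
  old window: 2
  still wine: 2
  window window: 2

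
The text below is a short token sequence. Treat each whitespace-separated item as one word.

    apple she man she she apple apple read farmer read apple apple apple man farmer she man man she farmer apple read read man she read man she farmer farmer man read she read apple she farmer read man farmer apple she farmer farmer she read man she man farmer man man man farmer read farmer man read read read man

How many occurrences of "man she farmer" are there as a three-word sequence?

2

Scanning the 59 overlapping trigram windows for "man she farmer":
  position 18–20: man she farmer
  position 27–29: man she farmer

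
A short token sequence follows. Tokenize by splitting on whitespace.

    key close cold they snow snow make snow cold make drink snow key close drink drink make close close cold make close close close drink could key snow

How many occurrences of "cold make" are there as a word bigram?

Scanning the 27 overlapping bigram windows for "cold make":
  position 9–10: cold make
  position 20–21: cold make

2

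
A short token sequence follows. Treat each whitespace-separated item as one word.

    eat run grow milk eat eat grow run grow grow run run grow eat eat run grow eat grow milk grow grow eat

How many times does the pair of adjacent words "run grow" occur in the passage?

4

Scanning the 22 overlapping bigram windows for "run grow":
  position 2–3: run grow
  position 8–9: run grow
  position 12–13: run grow
  position 16–17: run grow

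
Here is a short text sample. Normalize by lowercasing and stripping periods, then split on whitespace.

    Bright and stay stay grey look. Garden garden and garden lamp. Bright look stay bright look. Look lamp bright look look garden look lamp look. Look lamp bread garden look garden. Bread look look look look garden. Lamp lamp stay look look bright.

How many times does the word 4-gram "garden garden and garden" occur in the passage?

1

Scanning the 40 overlapping 4-gram windows for "garden garden and garden":
  position 7–10: garden garden and garden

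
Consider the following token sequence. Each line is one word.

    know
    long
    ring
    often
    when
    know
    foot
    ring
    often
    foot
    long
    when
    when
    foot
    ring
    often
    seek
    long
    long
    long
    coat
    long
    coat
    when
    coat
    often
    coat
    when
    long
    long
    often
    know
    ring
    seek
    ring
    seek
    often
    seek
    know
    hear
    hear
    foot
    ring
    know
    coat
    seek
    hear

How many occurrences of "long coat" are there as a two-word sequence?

2

Scanning the 46 overlapping bigram windows for "long coat":
  position 20–21: long coat
  position 22–23: long coat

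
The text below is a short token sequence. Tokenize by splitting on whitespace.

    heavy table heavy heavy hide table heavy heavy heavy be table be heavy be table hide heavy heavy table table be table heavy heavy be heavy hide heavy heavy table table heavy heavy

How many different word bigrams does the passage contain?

12

33 tokens → 32 bigram windows in total.
Repeated bigrams (each contributes count−1 duplicates):
  heavy heavy: 7
  table heavy: 4
  be table: 3
  heavy be: 3
  heavy table: 3
  be heavy: 2
  heavy hide: 2
  hide heavy: 2
  … (2 more repeated)
20 duplicate windows → 32 − 20 = 12 distinct.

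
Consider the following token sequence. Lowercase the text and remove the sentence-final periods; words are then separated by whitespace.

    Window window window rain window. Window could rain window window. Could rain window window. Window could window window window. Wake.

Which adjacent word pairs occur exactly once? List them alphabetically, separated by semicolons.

could window; window rain; window wake

Bigram counts meeting the condition (exactly once):
  could window: 1
  window rain: 1
  window wake: 1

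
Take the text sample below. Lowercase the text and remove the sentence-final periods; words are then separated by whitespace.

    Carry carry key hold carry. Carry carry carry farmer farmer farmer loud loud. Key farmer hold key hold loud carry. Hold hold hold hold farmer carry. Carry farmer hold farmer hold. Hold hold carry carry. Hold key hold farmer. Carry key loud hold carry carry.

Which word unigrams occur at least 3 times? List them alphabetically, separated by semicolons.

carry; farmer; hold; key; loud

Unigram counts meeting the condition (at least 3 times):
  carry: 14
  farmer: 8
  hold: 14
  key: 5
  loud: 4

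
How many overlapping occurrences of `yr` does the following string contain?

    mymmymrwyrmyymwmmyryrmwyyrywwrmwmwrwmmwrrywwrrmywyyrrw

5

Sliding a length-2 window over the 54 characters (53 positions):
  position 9–10: yr
  position 18–19: yr
  position 20–21: yr
  position 25–26: yr
  position 51–52: yr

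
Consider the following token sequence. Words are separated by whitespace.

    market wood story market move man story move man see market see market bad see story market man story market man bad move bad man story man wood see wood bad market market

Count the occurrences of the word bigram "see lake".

0

Scanning the 32 overlapping bigram windows for "see lake":
  (none found)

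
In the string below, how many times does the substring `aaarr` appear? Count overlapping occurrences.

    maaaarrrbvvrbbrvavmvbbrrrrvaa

1

Sliding a length-5 window over the 29 characters (25 positions):
  position 3–7: aaarr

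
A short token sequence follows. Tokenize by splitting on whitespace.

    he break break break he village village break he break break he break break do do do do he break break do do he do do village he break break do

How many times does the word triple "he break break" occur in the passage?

Scanning the 29 overlapping trigram windows for "he break break":
  position 1–3: he break break
  position 9–11: he break break
  position 12–14: he break break
  position 19–21: he break break
  position 28–30: he break break

5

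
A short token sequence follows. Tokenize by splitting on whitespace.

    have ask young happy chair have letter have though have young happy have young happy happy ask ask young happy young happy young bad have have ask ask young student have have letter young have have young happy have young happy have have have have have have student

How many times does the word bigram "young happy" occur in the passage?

7

Scanning the 47 overlapping bigram windows for "young happy":
  position 3–4: young happy
  position 11–12: young happy
  position 14–15: young happy
  position 19–20: young happy
  position 21–22: young happy
  position 37–38: young happy
  position 40–41: young happy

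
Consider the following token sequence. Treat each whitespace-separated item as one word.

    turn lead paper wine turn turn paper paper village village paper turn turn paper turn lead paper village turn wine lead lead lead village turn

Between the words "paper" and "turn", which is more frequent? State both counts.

"turn" (8 vs 6)

"paper": 6 occurrences
"turn": 8 occurrences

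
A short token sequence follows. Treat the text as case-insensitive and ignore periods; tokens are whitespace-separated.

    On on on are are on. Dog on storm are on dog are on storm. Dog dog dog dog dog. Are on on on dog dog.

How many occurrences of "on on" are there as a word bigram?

4

Scanning the 25 overlapping bigram windows for "on on":
  position 1–2: on on
  position 2–3: on on
  position 22–23: on on
  position 23–24: on on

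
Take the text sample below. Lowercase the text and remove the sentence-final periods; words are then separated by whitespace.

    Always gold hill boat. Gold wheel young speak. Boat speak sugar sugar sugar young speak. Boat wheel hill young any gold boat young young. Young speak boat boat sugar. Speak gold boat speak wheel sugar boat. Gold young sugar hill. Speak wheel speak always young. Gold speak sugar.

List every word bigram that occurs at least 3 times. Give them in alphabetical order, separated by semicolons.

Bigram counts meeting the condition (at least 3 times):
  speak boat: 3
  young speak: 3

speak boat; young speak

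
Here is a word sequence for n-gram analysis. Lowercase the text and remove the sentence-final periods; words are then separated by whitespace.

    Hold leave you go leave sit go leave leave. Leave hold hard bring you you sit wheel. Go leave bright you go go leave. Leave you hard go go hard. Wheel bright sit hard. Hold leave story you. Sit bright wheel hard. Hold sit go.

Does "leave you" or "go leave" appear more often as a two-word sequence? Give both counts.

"leave you": 2 occurrences
"go leave": 4 occurrences

"go leave" (4 vs 2)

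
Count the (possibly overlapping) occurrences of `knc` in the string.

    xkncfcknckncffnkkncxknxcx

4

Sliding a length-3 window over the 25 characters (23 positions):
  position 2–4: knc
  position 7–9: knc
  position 10–12: knc
  position 17–19: knc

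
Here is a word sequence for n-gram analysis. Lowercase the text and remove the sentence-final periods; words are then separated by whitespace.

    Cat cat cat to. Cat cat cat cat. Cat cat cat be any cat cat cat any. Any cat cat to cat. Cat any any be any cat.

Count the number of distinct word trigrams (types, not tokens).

28 tokens → 26 trigram windows in total.
Repeated trigrams (each contributes count−1 duplicates):
  cat cat cat: 7
  any cat cat: 2
  be any cat: 2
  cat any any: 2
  cat cat any: 2
  cat cat to: 2
  cat to cat: 2
  to cat cat: 2
13 duplicate windows → 26 − 13 = 13 distinct.

13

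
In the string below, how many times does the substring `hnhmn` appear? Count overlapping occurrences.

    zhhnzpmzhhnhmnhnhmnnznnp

2

Sliding a length-5 window over the 24 characters (20 positions):
  position 10–14: hnhmn
  position 15–19: hnhmn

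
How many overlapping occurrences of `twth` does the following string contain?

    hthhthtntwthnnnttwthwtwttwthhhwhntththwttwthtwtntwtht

Sliding a length-4 window over the 53 characters (50 positions):
  position 9–12: twth
  position 17–20: twth
  position 25–28: twth
  position 41–44: twth
  position 49–52: twth

5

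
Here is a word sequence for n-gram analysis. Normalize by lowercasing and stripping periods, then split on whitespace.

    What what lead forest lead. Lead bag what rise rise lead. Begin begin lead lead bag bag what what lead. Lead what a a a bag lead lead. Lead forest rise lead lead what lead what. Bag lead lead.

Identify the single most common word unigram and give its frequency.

"lead", 16 times

Unigram frequencies (highest first):
  lead: 16
  what: 8
  bag: 5
  rise: 3
  a: 3
  forest: 2
  … (1 more, each ≤ 2)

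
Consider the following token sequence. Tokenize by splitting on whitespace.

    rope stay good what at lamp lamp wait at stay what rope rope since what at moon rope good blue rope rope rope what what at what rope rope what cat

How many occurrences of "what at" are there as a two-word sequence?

Scanning the 30 overlapping bigram windows for "what at":
  position 4–5: what at
  position 15–16: what at
  position 25–26: what at

3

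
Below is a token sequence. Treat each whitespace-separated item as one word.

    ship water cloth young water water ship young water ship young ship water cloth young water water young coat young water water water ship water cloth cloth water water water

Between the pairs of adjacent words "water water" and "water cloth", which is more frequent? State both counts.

"water water" (6 vs 3)

"water water": 6 occurrences
"water cloth": 3 occurrences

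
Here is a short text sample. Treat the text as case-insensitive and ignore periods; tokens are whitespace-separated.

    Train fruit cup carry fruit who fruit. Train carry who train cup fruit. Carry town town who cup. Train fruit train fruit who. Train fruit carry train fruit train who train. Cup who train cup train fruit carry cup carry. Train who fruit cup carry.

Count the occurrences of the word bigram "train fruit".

Scanning the 44 overlapping bigram windows for "train fruit":
  position 1–2: train fruit
  position 19–20: train fruit
  position 21–22: train fruit
  position 24–25: train fruit
  position 27–28: train fruit
  position 36–37: train fruit

6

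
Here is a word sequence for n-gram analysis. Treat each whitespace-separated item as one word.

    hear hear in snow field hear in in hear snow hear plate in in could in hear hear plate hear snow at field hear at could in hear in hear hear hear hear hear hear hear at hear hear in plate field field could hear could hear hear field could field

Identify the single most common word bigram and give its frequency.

Bigram frequencies (highest first):
  hear hear: 10
  hear in: 4
  in hear: 4
  field hear: 2
  in in: 2
  hear snow: 2
  … (21 more, each ≤ 2)

"hear hear", 10 times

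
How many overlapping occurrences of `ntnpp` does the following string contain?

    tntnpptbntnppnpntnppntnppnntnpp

Sliding a length-5 window over the 31 characters (27 positions):
  position 2–6: ntnpp
  position 9–13: ntnpp
  position 16–20: ntnpp
  position 21–25: ntnpp
  position 27–31: ntnpp

5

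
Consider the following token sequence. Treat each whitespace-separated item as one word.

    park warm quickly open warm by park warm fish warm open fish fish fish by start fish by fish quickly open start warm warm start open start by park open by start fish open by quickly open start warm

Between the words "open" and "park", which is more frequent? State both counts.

"open" (7 vs 3)

"open": 7 occurrences
"park": 3 occurrences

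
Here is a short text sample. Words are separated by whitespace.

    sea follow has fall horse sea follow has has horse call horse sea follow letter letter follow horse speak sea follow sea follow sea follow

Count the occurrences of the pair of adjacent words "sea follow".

6

Scanning the 24 overlapping bigram windows for "sea follow":
  position 1–2: sea follow
  position 6–7: sea follow
  position 13–14: sea follow
  position 20–21: sea follow
  position 22–23: sea follow
  position 24–25: sea follow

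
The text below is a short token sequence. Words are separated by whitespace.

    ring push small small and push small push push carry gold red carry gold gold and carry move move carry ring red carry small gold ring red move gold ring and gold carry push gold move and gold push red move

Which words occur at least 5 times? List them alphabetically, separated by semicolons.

carry; gold; move; push

Unigram counts meeting the condition (at least 5 times):
  carry: 6
  gold: 8
  move: 5
  push: 6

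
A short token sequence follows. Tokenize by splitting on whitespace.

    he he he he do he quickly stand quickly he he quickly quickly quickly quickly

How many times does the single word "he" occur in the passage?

Scanning the 15 tokens for "he":
  position 1: he
  position 2: he
  position 3: he
  position 4: he
  position 6: he
  position 10: he
  position 11: he

7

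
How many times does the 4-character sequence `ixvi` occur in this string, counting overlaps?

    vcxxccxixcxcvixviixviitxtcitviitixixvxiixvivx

3

Sliding a length-4 window over the 45 characters (42 positions):
  position 14–17: ixvi
  position 18–21: ixvi
  position 40–43: ixvi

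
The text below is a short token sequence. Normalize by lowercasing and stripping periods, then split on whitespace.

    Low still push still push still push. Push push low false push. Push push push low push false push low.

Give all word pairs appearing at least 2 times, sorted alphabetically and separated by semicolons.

Bigram counts meeting the condition (at least 2 times):
  false push: 2
  push low: 3
  push push: 5
  push still: 2
  still push: 3

false push; push low; push push; push still; still push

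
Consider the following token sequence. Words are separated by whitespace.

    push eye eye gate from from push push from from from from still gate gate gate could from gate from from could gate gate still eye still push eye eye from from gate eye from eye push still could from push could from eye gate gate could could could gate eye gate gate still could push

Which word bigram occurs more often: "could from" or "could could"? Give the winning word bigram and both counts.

"could from": 3 occurrences
"could could": 2 occurrences

"could from" (3 vs 2)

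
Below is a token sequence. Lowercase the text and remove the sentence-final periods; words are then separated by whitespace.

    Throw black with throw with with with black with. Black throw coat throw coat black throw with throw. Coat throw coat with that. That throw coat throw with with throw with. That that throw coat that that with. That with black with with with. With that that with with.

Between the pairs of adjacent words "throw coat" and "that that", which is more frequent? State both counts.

"throw coat": 6 occurrences
"that that": 4 occurrences

"throw coat" (6 vs 4)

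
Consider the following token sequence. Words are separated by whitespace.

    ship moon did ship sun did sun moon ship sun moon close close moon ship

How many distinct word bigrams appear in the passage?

11

15 tokens → 14 bigram windows in total.
Repeated bigrams (each contributes count−1 duplicates):
  moon ship: 2
  ship sun: 2
  sun moon: 2
3 duplicate windows → 14 − 3 = 11 distinct.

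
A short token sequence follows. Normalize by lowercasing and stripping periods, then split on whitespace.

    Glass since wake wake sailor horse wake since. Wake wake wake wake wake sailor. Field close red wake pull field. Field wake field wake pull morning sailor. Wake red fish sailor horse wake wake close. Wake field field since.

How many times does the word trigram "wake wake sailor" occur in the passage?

Scanning the 37 overlapping trigram windows for "wake wake sailor":
  position 3–5: wake wake sailor
  position 12–14: wake wake sailor

2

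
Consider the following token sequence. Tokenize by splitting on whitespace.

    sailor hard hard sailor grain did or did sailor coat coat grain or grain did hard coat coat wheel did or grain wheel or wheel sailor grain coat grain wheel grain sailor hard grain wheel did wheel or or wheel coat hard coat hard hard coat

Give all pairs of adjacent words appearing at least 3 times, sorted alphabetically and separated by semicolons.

Bigram counts meeting the condition (at least 3 times):
  grain wheel: 3
  hard coat: 3

grain wheel; hard coat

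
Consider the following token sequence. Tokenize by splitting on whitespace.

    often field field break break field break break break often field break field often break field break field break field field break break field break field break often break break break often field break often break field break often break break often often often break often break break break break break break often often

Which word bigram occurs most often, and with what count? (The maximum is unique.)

Bigram frequencies (highest first):
  break break: 12
  field break: 10
  break field: 8
  break often: 8
  often break: 6
  often field: 3
  … (3 more, each ≤ 3)

"break break", 12 times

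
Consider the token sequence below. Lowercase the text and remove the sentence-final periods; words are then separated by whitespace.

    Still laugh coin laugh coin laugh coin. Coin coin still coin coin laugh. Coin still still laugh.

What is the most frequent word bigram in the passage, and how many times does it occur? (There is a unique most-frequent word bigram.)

"laugh coin", 4 times

Bigram frequencies (highest first):
  laugh coin: 4
  coin laugh: 3
  coin coin: 3
  still laugh: 2
  coin still: 2
  still coin: 1
  … (1 more, each ≤ 1)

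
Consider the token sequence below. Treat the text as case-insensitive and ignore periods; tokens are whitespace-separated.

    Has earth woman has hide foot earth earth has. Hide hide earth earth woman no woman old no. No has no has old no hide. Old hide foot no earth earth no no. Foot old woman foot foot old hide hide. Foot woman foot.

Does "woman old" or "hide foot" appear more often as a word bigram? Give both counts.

"woman old": 1 occurrence
"hide foot": 3 occurrences

"hide foot" (3 vs 1)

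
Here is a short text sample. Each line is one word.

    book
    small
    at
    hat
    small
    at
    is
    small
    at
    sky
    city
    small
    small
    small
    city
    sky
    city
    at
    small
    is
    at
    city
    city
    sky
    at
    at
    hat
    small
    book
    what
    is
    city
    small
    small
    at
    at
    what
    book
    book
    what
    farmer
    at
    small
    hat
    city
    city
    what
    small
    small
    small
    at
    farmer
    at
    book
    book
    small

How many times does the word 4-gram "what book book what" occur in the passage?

1

Scanning the 53 overlapping 4-gram windows for "what book book what":
  position 37–40: what book book what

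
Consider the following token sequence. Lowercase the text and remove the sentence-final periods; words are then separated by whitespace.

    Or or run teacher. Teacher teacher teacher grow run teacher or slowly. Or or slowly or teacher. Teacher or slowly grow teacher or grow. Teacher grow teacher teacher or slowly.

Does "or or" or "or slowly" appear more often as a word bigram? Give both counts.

"or or": 2 occurrences
"or slowly": 4 occurrences

"or slowly" (4 vs 2)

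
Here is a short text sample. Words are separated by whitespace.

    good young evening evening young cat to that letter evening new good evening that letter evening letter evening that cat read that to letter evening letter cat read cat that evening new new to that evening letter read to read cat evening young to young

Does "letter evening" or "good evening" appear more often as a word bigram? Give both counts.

"letter evening" (4 vs 1)

"letter evening": 4 occurrences
"good evening": 1 occurrence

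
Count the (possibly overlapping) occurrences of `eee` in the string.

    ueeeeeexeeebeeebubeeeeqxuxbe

Sliding a length-3 window over the 28 characters (26 positions):
  position 2–4: eee
  position 3–5: eee
  position 4–6: eee
  position 5–7: eee
  position 9–11: eee
  position 13–15: eee
  position 19–21: eee
  position 20–22: eee

8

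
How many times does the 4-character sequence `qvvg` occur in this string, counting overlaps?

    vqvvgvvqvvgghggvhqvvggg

3

Sliding a length-4 window over the 23 characters (20 positions):
  position 2–5: qvvg
  position 8–11: qvvg
  position 18–21: qvvg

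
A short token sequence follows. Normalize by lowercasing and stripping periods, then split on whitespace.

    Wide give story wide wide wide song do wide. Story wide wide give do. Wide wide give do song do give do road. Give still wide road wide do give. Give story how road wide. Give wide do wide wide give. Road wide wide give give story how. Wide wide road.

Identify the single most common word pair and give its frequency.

"wide wide", 7 times

Bigram frequencies (highest first):
  wide wide: 7
  wide give: 6
  give story: 3
  do wide: 3
  give do: 3
  road wide: 3
  … (18 more, each ≤ 2)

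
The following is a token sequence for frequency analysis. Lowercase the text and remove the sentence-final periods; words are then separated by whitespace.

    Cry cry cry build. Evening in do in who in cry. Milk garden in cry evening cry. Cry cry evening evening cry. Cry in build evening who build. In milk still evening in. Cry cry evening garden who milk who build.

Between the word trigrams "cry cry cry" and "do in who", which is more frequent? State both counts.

"cry cry cry": 2 occurrences
"do in who": 1 occurrence

"cry cry cry" (2 vs 1)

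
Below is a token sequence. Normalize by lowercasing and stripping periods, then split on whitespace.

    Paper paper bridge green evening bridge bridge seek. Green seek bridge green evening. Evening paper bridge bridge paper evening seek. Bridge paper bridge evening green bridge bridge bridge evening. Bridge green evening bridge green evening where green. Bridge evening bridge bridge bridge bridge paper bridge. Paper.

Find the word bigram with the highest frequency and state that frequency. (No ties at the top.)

Bigram frequencies (highest first):
  bridge bridge: 7
  paper bridge: 4
  bridge green: 4
  green evening: 4
  evening bridge: 4
  bridge paper: 4
  … (14 more, each ≤ 3)

"bridge bridge", 7 times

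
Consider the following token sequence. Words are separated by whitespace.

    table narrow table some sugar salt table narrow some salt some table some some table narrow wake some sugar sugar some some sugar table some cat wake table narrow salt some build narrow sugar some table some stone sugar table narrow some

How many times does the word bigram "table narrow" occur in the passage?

5

Scanning the 41 overlapping bigram windows for "table narrow":
  position 1–2: table narrow
  position 7–8: table narrow
  position 15–16: table narrow
  position 28–29: table narrow
  position 40–41: table narrow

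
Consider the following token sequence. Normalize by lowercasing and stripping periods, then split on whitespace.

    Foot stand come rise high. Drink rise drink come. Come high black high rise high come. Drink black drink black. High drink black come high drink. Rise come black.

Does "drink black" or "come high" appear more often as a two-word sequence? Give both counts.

"drink black" (3 vs 2)

"drink black": 3 occurrences
"come high": 2 occurrences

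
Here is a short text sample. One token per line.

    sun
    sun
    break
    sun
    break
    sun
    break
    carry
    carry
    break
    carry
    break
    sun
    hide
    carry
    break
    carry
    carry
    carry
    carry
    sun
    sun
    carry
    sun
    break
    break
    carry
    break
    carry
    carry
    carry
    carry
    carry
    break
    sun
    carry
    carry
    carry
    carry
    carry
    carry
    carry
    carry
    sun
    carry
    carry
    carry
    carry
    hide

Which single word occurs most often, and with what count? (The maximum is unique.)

"carry", 27 times

Unigram frequencies (highest first):
  carry: 27
  sun: 10
  break: 10
  hide: 2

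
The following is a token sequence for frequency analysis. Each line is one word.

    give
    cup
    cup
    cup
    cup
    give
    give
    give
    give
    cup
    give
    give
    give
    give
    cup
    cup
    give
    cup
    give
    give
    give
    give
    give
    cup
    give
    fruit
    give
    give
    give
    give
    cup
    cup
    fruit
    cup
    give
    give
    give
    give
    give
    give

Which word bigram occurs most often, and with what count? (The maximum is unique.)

Bigram frequencies (highest first):
  give give: 18
  give cup: 6
  cup give: 6
  cup cup: 5
  give fruit: 1
  fruit give: 1
  … (2 more, each ≤ 1)

"give give", 18 times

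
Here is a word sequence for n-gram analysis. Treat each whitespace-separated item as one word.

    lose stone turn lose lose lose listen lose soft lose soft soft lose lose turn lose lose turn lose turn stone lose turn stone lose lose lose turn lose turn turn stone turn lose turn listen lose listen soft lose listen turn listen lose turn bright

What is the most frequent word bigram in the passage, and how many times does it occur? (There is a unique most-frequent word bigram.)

"lose turn", 8 times

Bigram frequencies (highest first):
  lose turn: 8
  lose lose: 6
  turn lose: 5
  lose listen: 3
  listen lose: 3
  soft lose: 3
  … (11 more, each ≤ 3)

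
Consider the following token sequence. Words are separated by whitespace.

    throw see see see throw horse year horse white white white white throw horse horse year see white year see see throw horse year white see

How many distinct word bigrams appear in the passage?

15

26 tokens → 25 bigram windows in total.
Repeated bigrams (each contributes count−1 duplicates):
  horse year: 3
  see see: 3
  throw horse: 3
  white white: 3
  see throw: 2
  year see: 2
10 duplicate windows → 25 − 10 = 15 distinct.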